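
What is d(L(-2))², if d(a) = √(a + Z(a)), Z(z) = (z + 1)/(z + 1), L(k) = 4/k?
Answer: -1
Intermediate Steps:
Z(z) = 1 (Z(z) = (1 + z)/(1 + z) = 1)
d(a) = √(1 + a) (d(a) = √(a + 1) = √(1 + a))
d(L(-2))² = (√(1 + 4/(-2)))² = (√(1 + 4*(-½)))² = (√(1 - 2))² = (√(-1))² = I² = -1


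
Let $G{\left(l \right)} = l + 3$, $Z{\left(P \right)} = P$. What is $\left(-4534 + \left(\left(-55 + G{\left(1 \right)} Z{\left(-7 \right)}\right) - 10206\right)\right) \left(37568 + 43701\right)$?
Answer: $-1204650387$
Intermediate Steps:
$G{\left(l \right)} = 3 + l$
$\left(-4534 + \left(\left(-55 + G{\left(1 \right)} Z{\left(-7 \right)}\right) - 10206\right)\right) \left(37568 + 43701\right) = \left(-4534 - \left(10261 - \left(3 + 1\right) \left(-7\right)\right)\right) \left(37568 + 43701\right) = \left(-4534 + \left(\left(-55 + 4 \left(-7\right)\right) - 10206\right)\right) 81269 = \left(-4534 - 10289\right) 81269 = \left(-14823\right) 81269 = -1204650387$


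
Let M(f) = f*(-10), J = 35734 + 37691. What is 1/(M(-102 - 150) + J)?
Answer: 1/75945 ≈ 1.3167e-5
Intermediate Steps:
J = 73425
M(f) = -10*f
1/(M(-102 - 150) + J) = 1/(-10*(-102 - 150) + 73425) = 1/(-10*(-252) + 73425) = 1/(2520 + 73425) = 1/75945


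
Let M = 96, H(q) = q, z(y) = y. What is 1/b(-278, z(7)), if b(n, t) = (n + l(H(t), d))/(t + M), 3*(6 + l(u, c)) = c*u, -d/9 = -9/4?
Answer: -412/947 ≈ -0.43506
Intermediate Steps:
d = 81/4 (d = -(-81)/4 = -9*(-9/4) = 81/4 ≈ 20.250)
l(u, c) = -6 + c*u/3 (l(u, c) = -6 + (c*u)/3 = -6 + c*u/3)
b(n, t) = (-6 + n + 27*t/4)/(96 + t) (b(n, t) = (n + (-6 + (1/3)*(81/4)*t))/(t + 96) = (n + (-6 + 27*t/4))/(96 + t) = (-6 + n + 27*t/4)/(96 + t))
1/b(-278, z(7)) = 1/((-6 - 278 + (27/4)*7)/(96 + 7)) = 1/((-6 - 278 + 189/4)/103) = 1/((1/103)*(-947/4)) = 1/(-947/412) = -412/947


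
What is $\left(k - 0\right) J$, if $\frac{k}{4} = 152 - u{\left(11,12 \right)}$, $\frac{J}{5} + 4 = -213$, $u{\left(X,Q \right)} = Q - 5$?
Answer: $-629300$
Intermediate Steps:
$u{\left(X,Q \right)} = -5 + Q$ ($u{\left(X,Q \right)} = Q - 5 = -5 + Q$)
$J = -1085$ ($J = -20 + 5 \left(-213\right) = -20 - 1065 = -1085$)
$k = 580$ ($k = 4 \left(152 - \left(-5 + 12\right)\right) = 4 \left(152 - 7\right) = 4 \cdot 145 = 580$)
$\left(k - 0\right) J = \left(580 - 0\right) \left(-1085\right) = \left(580 + 0\right) \left(-1085\right) = 580 \left(-1085\right) = -629300$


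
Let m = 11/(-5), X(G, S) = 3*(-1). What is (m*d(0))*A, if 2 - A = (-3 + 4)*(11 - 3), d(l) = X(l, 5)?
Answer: -198/5 ≈ -39.600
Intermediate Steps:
X(G, S) = -3
d(l) = -3
m = -11/5 (m = 11*(-⅕) = -11/5 ≈ -2.2000)
A = -6 (A = 2 - (-3 + 4)*(11 - 3) = 2 - 8 = -6)
(m*d(0))*A = -11/5*(-3)*(-6) = (33/5)*(-6) = -198/5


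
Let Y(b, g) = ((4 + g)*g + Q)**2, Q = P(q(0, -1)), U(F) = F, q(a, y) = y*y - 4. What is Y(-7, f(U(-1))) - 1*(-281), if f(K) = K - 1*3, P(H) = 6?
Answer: 317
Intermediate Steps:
q(a, y) = -4 + y**2 (q(a, y) = y**2 - 4 = -4 + y**2)
Q = 6
f(K) = -3 + K (f(K) = K - 3 = -3 + K)
Y(b, g) = (6 + g*(4 + g))**2 (Y(b, g) = ((4 + g)*g + 6)**2 = (g*(4 + g) + 6)**2 = (6 + g*(4 + g))**2)
Y(-7, f(U(-1))) - 1*(-281) = (6 + (-3 - 1)**2 + 4*(-3 - 1))**2 - 1*(-281) = (6 + (-4)**2 + 4*(-4))**2 + 281 = (6 + 16 - 16)**2 + 281 = 6**2 + 281 = 36 + 281 = 317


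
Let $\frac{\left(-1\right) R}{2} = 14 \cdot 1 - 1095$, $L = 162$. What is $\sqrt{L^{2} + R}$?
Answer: $\sqrt{28406} \approx 168.54$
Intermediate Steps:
$R = 2162$ ($R = - 2 \left(14 \cdot 1 - 1095\right) = - 2 \left(14 - 1095\right) = \left(-2\right) \left(-1081\right) = 2162$)
$\sqrt{L^{2} + R} = \sqrt{162^{2} + 2162} = \sqrt{26244 + 2162} = \sqrt{28406}$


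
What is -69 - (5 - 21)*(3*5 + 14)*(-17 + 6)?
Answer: -5173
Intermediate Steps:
-69 - (5 - 21)*(3*5 + 14)*(-17 + 6) = -69 - (-16)*(15 + 14)*(-11) = -69 - (-16)*29*(-11) = -69 - (-16)*(-319) = -69 - 1*5104 = -69 - 5104 = -5173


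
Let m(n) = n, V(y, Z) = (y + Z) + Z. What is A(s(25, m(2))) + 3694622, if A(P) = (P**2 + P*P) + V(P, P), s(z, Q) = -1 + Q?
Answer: 3694627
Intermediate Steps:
V(y, Z) = y + 2*Z (V(y, Z) = (Z + y) + Z = y + 2*Z)
A(P) = 2*P**2 + 3*P (A(P) = (P**2 + P*P) + (P + 2*P) = (P**2 + P**2) + 3*P = 2*P**2 + 3*P)
A(s(25, m(2))) + 3694622 = (-1 + 2)*(3 + 2*(-1 + 2)) + 3694622 = 1*(3 + 2*1) + 3694622 = 1*(3 + 2) + 3694622 = 1*5 + 3694622 = 5 + 3694622 = 3694627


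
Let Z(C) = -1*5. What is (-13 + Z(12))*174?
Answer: -3132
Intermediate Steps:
Z(C) = -5
(-13 + Z(12))*174 = (-13 - 5)*174 = -18*174 = -3132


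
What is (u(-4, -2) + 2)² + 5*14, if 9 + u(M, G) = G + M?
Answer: 239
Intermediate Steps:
u(M, G) = -9 + G + M (u(M, G) = -9 + (G + M) = -9 + G + M)
(u(-4, -2) + 2)² + 5*14 = ((-9 - 2 - 4) + 2)² + 5*14 = (-15 + 2)² + 70 = (-13)² + 70 = 169 + 70 = 239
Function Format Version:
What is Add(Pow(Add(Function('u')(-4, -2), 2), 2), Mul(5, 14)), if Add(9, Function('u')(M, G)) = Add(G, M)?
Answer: 239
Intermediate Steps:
Function('u')(M, G) = Add(-9, G, M) (Function('u')(M, G) = Add(-9, Add(G, M)) = Add(-9, G, M))
Add(Pow(Add(Function('u')(-4, -2), 2), 2), Mul(5, 14)) = Add(Pow(Add(Add(-9, -2, -4), 2), 2), Mul(5, 14)) = Add(Pow(Add(-15, 2), 2), 70) = Add(Pow(-13, 2), 70) = Add(169, 70) = 239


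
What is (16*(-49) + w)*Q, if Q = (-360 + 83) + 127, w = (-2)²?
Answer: 117000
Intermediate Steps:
w = 4
Q = -150 (Q = -277 + 127 = -150)
(16*(-49) + w)*Q = (16*(-49) + 4)*(-150) = (-784 + 4)*(-150) = -780*(-150) = 117000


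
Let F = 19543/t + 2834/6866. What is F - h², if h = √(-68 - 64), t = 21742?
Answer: 9950417285/74640286 ≈ 133.31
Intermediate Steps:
F = 97899533/74640286 (F = 19543/21742 + 2834/6866 = 19543*(1/21742) + 2834*(1/6866) = 19543/21742 + 1417/3433 = 97899533/74640286 ≈ 1.3116)
h = 2*I*√33 (h = √(-132) = 2*I*√33 ≈ 11.489*I)
F - h² = 97899533/74640286 - (2*I*√33)² = 97899533/74640286 - 1*(-132) = 97899533/74640286 + 132 = 9950417285/74640286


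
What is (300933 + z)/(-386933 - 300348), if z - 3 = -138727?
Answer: -162209/687281 ≈ -0.23602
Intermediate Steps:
z = -138724 (z = 3 - 138727 = -138724)
(300933 + z)/(-386933 - 300348) = (300933 - 138724)/(-386933 - 300348) = 162209/(-687281) = 162209*(-1/687281) = -162209/687281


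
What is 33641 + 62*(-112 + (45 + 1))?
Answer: 29549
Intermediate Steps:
33641 + 62*(-112 + (45 + 1)) = 33641 + 62*(-112 + 46) = 33641 + 62*(-66) = 33641 - 4092 = 29549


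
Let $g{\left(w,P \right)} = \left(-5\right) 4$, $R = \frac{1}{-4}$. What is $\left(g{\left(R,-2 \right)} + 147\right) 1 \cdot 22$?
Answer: $2794$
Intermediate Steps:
$R = - \frac{1}{4} \approx -0.25$
$g{\left(w,P \right)} = -20$
$\left(g{\left(R,-2 \right)} + 147\right) 1 \cdot 22 = \left(-20 + 147\right) 1 \cdot 22 = 127 \cdot 22 = 2794$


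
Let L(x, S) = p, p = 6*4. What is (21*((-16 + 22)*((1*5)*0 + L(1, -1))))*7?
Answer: 21168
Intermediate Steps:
p = 24
L(x, S) = 24
(21*((-16 + 22)*((1*5)*0 + L(1, -1))))*7 = (21*((-16 + 22)*((1*5)*0 + 24)))*7 = (21*(6*(5*0 + 24)))*7 = (21*(6*(0 + 24)))*7 = (21*(6*24))*7 = (21*144)*7 = 3024*7 = 21168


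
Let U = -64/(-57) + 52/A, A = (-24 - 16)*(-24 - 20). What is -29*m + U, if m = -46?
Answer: 33485621/25080 ≈ 1335.2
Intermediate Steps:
A = 1760 (A = -40*(-44) = 1760)
U = 28901/25080 (U = -64/(-57) + 52/1760 = -64*(-1/57) + 52*(1/1760) = 64/57 + 13/440 = 28901/25080 ≈ 1.1524)
-29*m + U = -29*(-46) + 28901/25080 = 1334 + 28901/25080 = 33485621/25080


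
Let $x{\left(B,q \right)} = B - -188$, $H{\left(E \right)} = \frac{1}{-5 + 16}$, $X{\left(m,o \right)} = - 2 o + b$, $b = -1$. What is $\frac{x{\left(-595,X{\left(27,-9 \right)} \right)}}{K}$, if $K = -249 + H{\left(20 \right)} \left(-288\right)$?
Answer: $\frac{4477}{3027} \approx 1.479$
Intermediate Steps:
$X{\left(m,o \right)} = -1 - 2 o$ ($X{\left(m,o \right)} = - 2 o - 1 = -1 - 2 o$)
$H{\left(E \right)} = \frac{1}{11}$
$x{\left(B,q \right)} = 188 + B$ ($x{\left(B,q \right)} = B + 188 = 188 + B$)
$K = - \frac{3027}{11}$ ($K = -249 + \frac{1}{11} \left(-288\right) = -249 - \frac{288}{11} = - \frac{3027}{11} \approx -275.18$)
$\frac{x{\left(-595,X{\left(27,-9 \right)} \right)}}{K} = \frac{188 - 595}{- \frac{3027}{11}} = \left(-407\right) \left(- \frac{11}{3027}\right) = \frac{4477}{3027}$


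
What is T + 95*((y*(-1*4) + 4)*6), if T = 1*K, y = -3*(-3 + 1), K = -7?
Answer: -11407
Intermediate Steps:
y = 6 (y = -3*(-2) = 6)
T = -7 (T = 1*(-7) = -7)
T + 95*((y*(-1*4) + 4)*6) = -7 + 95*((6*(-1*4) + 4)*6) = -7 + 95*((6*(-4) + 4)*6) = -7 + 95*((-24 + 4)*6) = -7 + 95*(-20*6) = -7 + 95*(-120) = -7 - 11400 = -11407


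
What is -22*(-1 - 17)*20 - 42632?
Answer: -34712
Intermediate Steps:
-22*(-1 - 17)*20 - 42632 = -22*(-18)*20 - 42632 = 396*20 - 42632 = 7920 - 42632 = -34712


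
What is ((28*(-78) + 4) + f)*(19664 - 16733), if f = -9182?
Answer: -33302022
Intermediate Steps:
((28*(-78) + 4) + f)*(19664 - 16733) = ((28*(-78) + 4) - 9182)*(19664 - 16733) = ((-2184 + 4) - 9182)*2931 = (-2180 - 9182)*2931 = -11362*2931 = -33302022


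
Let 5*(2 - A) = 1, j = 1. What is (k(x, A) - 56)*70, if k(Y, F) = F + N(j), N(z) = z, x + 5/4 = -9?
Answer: -3724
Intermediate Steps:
x = -41/4 (x = -5/4 - 9 = -41/4 ≈ -10.250)
A = 9/5 (A = 2 - 1/5*1 = 2 - 1/5 = 9/5 ≈ 1.8000)
k(Y, F) = 1 + F (k(Y, F) = F + 1 = 1 + F)
(k(x, A) - 56)*70 = ((1 + 9/5) - 56)*70 = (14/5 - 56)*70 = -266/5*70 = -3724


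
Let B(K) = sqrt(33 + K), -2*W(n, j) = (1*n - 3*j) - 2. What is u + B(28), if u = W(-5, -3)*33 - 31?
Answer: -64 + sqrt(61) ≈ -56.190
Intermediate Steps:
W(n, j) = 1 - n/2 + 3*j/2 (W(n, j) = -((1*n - 3*j) - 2)/2 = -((n - 3*j) - 2)/2 = -(-2 + n - 3*j)/2 = 1 - n/2 + 3*j/2)
u = -64 (u = (1 - 1/2*(-5) + (3/2)*(-3))*33 - 31 = (1 + 5/2 - 9/2)*33 - 31 = -1*33 - 31 = -33 - 31 = -64)
u + B(28) = -64 + sqrt(33 + 28) = -64 + sqrt(61)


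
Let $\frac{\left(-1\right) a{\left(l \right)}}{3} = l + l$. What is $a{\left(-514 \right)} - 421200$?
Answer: $-418116$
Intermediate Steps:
$a{\left(l \right)} = - 6 l$ ($a{\left(l \right)} = - 3 \left(l + l\right) = - 3 \cdot 2 l = - 6 l$)
$a{\left(-514 \right)} - 421200 = \left(-6\right) \left(-514\right) - 421200 = 3084 - 421200 = -418116$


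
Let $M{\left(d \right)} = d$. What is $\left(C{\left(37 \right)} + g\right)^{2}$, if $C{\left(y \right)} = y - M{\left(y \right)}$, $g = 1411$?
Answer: $1990921$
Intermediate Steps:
$C{\left(y \right)} = 0$ ($C{\left(y \right)} = y - y = 0$)
$\left(C{\left(37 \right)} + g\right)^{2} = \left(0 + 1411\right)^{2} = 1411^{2} = 1990921$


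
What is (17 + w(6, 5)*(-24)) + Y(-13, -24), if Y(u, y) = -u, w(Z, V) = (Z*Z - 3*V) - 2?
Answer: -426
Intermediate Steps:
w(Z, V) = -2 + Z² - 3*V (w(Z, V) = (Z² - 3*V) - 2 = -2 + Z² - 3*V)
(17 + w(6, 5)*(-24)) + Y(-13, -24) = (17 + (-2 + 6² - 3*5)*(-24)) - 1*(-13) = (17 + (-2 + 36 - 15)*(-24)) + 13 = (17 + 19*(-24)) + 13 = (17 - 456) + 13 = -439 + 13 = -426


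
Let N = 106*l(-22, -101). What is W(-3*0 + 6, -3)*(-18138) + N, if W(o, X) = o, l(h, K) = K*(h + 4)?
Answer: 83880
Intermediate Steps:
l(h, K) = K*(4 + h)
N = 192708 (N = 106*(-101*(4 - 22)) = 106*(-101*(-18)) = 106*1818 = 192708)
W(-3*0 + 6, -3)*(-18138) + N = (-3*0 + 6)*(-18138) + 192708 = (0 + 6)*(-18138) + 192708 = 6*(-18138) + 192708 = -108828 + 192708 = 83880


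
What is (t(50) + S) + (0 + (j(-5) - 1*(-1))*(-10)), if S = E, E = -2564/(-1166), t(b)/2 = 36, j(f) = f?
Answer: 66578/583 ≈ 114.20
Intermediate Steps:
t(b) = 72 (t(b) = 2*36 = 72)
E = 1282/583 (E = -2564*(-1/1166) = 1282/583 ≈ 2.1990)
S = 1282/583 ≈ 2.1990
(t(50) + S) + (0 + (j(-5) - 1*(-1))*(-10)) = (72 + 1282/583) + (0 + (-5 - 1*(-1))*(-10)) = 43258/583 + (0 + (-5 + 1)*(-10)) = 43258/583 + (0 - 4*(-10)) = 43258/583 + (0 + 40) = 43258/583 + 40 = 66578/583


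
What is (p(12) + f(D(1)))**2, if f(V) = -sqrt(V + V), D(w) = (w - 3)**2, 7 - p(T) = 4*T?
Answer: 1689 + 164*sqrt(2) ≈ 1920.9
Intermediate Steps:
p(T) = 7 - 4*T
D(w) = (-3 + w)**2
f(V) = -sqrt(2)*sqrt(V) (f(V) = -sqrt(2*V) = -sqrt(2)*sqrt(V))
(p(12) + f(D(1)))**2 = ((7 - 4*12) - sqrt(2)*sqrt((-3 + 1)**2))**2 = ((7 - 48) - sqrt(2)*sqrt((-2)**2))**2 = (-41 - sqrt(2)*sqrt(4))**2 = (-41 - 1*sqrt(2)*2)**2 = (-41 - 2*sqrt(2))**2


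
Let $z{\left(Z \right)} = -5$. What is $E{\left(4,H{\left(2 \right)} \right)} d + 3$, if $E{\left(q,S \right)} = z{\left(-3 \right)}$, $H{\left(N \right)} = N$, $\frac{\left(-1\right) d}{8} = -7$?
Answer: $-277$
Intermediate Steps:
$d = 56$ ($d = \left(-8\right) \left(-7\right) = 56$)
$E{\left(q,S \right)} = -5$
$E{\left(4,H{\left(2 \right)} \right)} d + 3 = \left(-5\right) 56 + 3 = -280 + 3 = -277$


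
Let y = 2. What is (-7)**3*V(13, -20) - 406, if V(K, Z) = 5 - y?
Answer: -1435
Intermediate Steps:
V(K, Z) = 3 (V(K, Z) = 5 - 1*2 = 5 - 2 = 3)
(-7)**3*V(13, -20) - 406 = (-7)**3*3 - 406 = -343*3 - 406 = -1029 - 406 = -1435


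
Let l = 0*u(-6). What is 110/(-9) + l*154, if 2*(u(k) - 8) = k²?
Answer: -110/9 ≈ -12.222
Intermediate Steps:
u(k) = 8 + k²/2
l = 0 (l = 0*(8 + (½)*(-6)²) = 0*(8 + (½)*36) = 0*(8 + 18) = 0*26 = 0)
110/(-9) + l*154 = 110/(-9) + 0*154 = 110*(-⅑) + 0 = -110/9 + 0 = -110/9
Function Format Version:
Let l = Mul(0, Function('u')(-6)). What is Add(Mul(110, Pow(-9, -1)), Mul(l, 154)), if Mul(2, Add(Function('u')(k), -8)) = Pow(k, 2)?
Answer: Rational(-110, 9) ≈ -12.222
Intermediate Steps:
Function('u')(k) = Add(8, Mul(Rational(1, 2), Pow(k, 2)))
l = 0 (l = Mul(0, Add(8, Mul(Rational(1, 2), Pow(-6, 2)))) = Mul(0, Add(8, Mul(Rational(1, 2), 36))) = Mul(0, Add(8, 18)) = Mul(0, 26) = 0)
Add(Mul(110, Pow(-9, -1)), Mul(l, 154)) = Add(Mul(110, Pow(-9, -1)), Mul(0, 154)) = Add(Mul(110, Rational(-1, 9)), 0) = Add(Rational(-110, 9), 0) = Rational(-110, 9)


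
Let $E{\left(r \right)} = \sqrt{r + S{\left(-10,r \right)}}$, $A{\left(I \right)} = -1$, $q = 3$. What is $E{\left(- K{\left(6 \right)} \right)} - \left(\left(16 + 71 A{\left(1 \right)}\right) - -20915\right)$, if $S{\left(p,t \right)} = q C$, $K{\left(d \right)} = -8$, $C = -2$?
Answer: $-20860 + \sqrt{2} \approx -20859.0$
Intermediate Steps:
$S{\left(p,t \right)} = -6$ ($S{\left(p,t \right)} = 3 \left(-2\right) = -6$)
$E{\left(r \right)} = \sqrt{-6 + r}$ ($E{\left(r \right)} = \sqrt{r - 6} = \sqrt{-6 + r}$)
$E{\left(- K{\left(6 \right)} \right)} - \left(\left(16 + 71 A{\left(1 \right)}\right) - -20915\right) = \sqrt{-6 - -8} - \left(\left(16 + 71 \left(-1\right)\right) - -20915\right) = \sqrt{-6 + 8} - \left(\left(16 - 71\right) + 20915\right) = \sqrt{2} - \left(-55 + 20915\right) = \sqrt{2} - 20860 = -20860 + \sqrt{2}$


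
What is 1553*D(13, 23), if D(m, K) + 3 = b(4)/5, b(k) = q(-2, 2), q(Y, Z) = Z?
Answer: -20189/5 ≈ -4037.8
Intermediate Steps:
b(k) = 2
D(m, K) = -13/5 (D(m, K) = -3 + 2/5 = -13/5)
1553*D(13, 23) = 1553*(-13/5) = -20189/5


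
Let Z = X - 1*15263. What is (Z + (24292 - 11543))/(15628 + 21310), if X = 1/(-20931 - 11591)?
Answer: -81760309/1201297636 ≈ -0.068060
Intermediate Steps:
X = -1/32522 (X = 1/(-32522) = -1/32522 ≈ -3.0748e-5)
Z = -496383287/32522 (Z = -1/32522 - 1*15263 = -1/32522 - 15263 = -496383287/32522 ≈ -15263.)
(Z + (24292 - 11543))/(15628 + 21310) = (-496383287/32522 + (24292 - 11543))/(15628 + 21310) = (-496383287/32522 + 12749)/36938 = -81760309/32522*1/36938 = -81760309/1201297636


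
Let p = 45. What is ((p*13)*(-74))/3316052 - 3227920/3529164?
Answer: -1357091010175/1462861417566 ≈ -0.92770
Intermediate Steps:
((p*13)*(-74))/3316052 - 3227920/3529164 = ((45*13)*(-74))/3316052 - 3227920/3529164 = (585*(-74))*(1/3316052) - 3227920*1/3529164 = -43290*1/3316052 - 806980/882291 = -21645/1658026 - 806980/882291 = -1357091010175/1462861417566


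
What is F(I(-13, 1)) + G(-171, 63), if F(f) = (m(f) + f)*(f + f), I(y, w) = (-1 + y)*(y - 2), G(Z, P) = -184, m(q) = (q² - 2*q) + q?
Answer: 18521816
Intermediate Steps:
m(q) = q² - q
I(y, w) = (-1 + y)*(-2 + y)
F(f) = 2*f*(f + f*(-1 + f)) (F(f) = (f*(-1 + f) + f)*(f + f) = (f + f*(-1 + f))*(2*f) = 2*f*(f + f*(-1 + f)))
F(I(-13, 1)) + G(-171, 63) = 2*(2 + (-13)² - 3*(-13))³ - 184 = 2*(2 + 169 + 39)³ - 184 = 2*210³ - 184 = 2*9261000 - 184 = 18522000 - 184 = 18521816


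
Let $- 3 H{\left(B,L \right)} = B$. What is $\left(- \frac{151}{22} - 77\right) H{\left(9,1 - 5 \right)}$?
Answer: $\frac{5535}{22} \approx 251.59$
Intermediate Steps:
$H{\left(B,L \right)} = - \frac{B}{3}$
$\left(- \frac{151}{22} - 77\right) H{\left(9,1 - 5 \right)} = \left(- \frac{151}{22} - 77\right) \left(\left(- \frac{1}{3}\right) 9\right) = \left(\left(-151\right) \frac{1}{22} - 77\right) \left(-3\right) = \left(- \frac{151}{22} - 77\right) \left(-3\right) = \left(- \frac{1845}{22}\right) \left(-3\right) = \frac{5535}{22}$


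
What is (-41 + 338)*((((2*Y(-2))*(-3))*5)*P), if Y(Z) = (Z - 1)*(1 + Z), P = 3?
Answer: -80190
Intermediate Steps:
Y(Z) = (1 + Z)*(-1 + Z) (Y(Z) = (-1 + Z)*(1 + Z) = (1 + Z)*(-1 + Z))
(-41 + 338)*((((2*Y(-2))*(-3))*5)*P) = (-41 + 338)*((((2*(-1 + (-2)²))*(-3))*5)*3) = 297*((((2*(-1 + 4))*(-3))*5)*3) = 297*((((2*3)*(-3))*5)*3) = 297*(((6*(-3))*5)*3) = 297*(-18*5*3) = 297*(-90*3) = 297*(-270) = -80190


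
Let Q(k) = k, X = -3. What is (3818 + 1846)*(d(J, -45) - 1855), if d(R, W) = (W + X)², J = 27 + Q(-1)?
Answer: 2543136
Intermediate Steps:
J = 26 (J = 27 - 1 = 26)
d(R, W) = (-3 + W)² (d(R, W) = (W - 3)² = (-3 + W)²)
(3818 + 1846)*(d(J, -45) - 1855) = (3818 + 1846)*((-3 - 45)² - 1855) = 5664*((-48)² - 1855) = 5664*(2304 - 1855) = 5664*449 = 2543136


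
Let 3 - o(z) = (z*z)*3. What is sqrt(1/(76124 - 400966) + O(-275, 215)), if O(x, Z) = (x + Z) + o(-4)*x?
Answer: sqrt(1299507431606818)/324842 ≈ 110.97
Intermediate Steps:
o(z) = 3 - 3*z**2 (o(z) = 3 - z*z*3 = 3 - z**2*3 = 3 - 3*z**2)
O(x, Z) = Z - 44*x (O(x, Z) = (x + Z) + (3 - 3*(-4)**2)*x = (Z + x) + (3 - 3*16)*x = (Z + x) + (3 - 48)*x = (Z + x) - 45*x = Z - 44*x)
sqrt(1/(76124 - 400966) + O(-275, 215)) = sqrt(1/(76124 - 400966) + (215 - 44*(-275))) = sqrt(1/(-324842) + (215 + 12100)) = sqrt(-1/324842 + 12315) = sqrt(4000429229/324842) = sqrt(1299507431606818)/324842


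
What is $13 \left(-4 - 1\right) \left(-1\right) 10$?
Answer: $650$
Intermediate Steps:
$13 \left(-4 - 1\right) \left(-1\right) 10 = 13 \left(\left(-5\right) \left(-1\right)\right) 10 = 13 \cdot 5 \cdot 10 = 65 \cdot 10 = 650$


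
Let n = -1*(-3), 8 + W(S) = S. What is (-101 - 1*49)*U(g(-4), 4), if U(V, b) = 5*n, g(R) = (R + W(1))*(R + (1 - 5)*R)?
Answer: -2250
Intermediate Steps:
W(S) = -8 + S
n = 3
g(R) = -3*R*(-7 + R) (g(R) = (R + (-8 + 1))*(R + (1 - 5)*R) = (R - 7)*(R - 4*R) = (-7 + R)*(-3*R) = -3*R*(-7 + R))
U(V, b) = 15 (U(V, b) = 5*3 = 15)
(-101 - 1*49)*U(g(-4), 4) = (-101 - 1*49)*15 = (-101 - 49)*15 = -150*15 = -2250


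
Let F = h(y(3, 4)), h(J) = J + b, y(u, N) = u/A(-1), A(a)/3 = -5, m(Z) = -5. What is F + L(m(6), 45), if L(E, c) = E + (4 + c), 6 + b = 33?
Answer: 354/5 ≈ 70.800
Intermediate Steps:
b = 27 (b = -6 + 33 = 27)
A(a) = -15 (A(a) = 3*(-5) = -15)
y(u, N) = -u/15 (y(u, N) = u/(-15) = -u/15)
L(E, c) = 4 + E + c
h(J) = 27 + J (h(J) = J + 27 = 27 + J)
F = 134/5 (F = 27 - 1/15*3 = 27 - ⅕ = 134/5 ≈ 26.800)
F + L(m(6), 45) = 134/5 + (4 - 5 + 45) = 134/5 + 44 = 354/5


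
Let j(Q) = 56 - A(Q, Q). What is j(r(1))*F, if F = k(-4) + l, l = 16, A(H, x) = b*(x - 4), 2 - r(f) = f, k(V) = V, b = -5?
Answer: 492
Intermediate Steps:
r(f) = 2 - f
A(H, x) = 20 - 5*x (A(H, x) = -5*(x - 4) = -5*(-4 + x) = 20 - 5*x)
F = 12 (F = -4 + 16 = 12)
j(Q) = 36 + 5*Q (j(Q) = 56 - (20 - 5*Q) = 56 + (-20 + 5*Q) = 36 + 5*Q)
j(r(1))*F = (36 + 5*(2 - 1*1))*12 = (36 + 5*(2 - 1))*12 = (36 + 5*1)*12 = (36 + 5)*12 = 41*12 = 492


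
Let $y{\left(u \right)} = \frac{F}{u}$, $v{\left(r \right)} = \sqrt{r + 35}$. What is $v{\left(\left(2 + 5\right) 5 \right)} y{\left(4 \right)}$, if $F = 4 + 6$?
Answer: $\frac{5 \sqrt{70}}{2} \approx 20.917$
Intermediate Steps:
$F = 10$
$v{\left(r \right)} = \sqrt{35 + r}$
$y{\left(u \right)} = \frac{10}{u}$
$v{\left(\left(2 + 5\right) 5 \right)} y{\left(4 \right)} = \sqrt{35 + \left(2 + 5\right) 5} \cdot \frac{10}{4} = \sqrt{35 + 7 \cdot 5} \cdot 10 \cdot \frac{1}{4} = \sqrt{35 + 35} \cdot \frac{5}{2} = \sqrt{70} \cdot \frac{5}{2} = \frac{5 \sqrt{70}}{2}$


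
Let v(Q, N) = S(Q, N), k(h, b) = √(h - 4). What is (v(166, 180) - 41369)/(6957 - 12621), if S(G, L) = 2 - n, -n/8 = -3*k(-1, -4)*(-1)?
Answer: 13789/1888 - I*√5/236 ≈ 7.3035 - 0.0094749*I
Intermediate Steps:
k(h, b) = √(-4 + h)
n = -24*I*√5 (n = -8*(-3*√(-4 - 1))*(-1) = -8*(-3*I*√5)*(-1) = -24*I*√5 ≈ -53.666*I)
S(G, L) = 2 + 24*I*√5 (S(G, L) = 2 - (-24)*I*√5 = 2 + 24*I*√5)
v(Q, N) = 2 + 24*I*√5
(v(166, 180) - 41369)/(6957 - 12621) = ((2 + 24*I*√5) - 41369)/(6957 - 12621) = (-41367 + 24*I*√5)/(-5664) = (-41367 + 24*I*√5)*(-1/5664) = 13789/1888 - I*√5/236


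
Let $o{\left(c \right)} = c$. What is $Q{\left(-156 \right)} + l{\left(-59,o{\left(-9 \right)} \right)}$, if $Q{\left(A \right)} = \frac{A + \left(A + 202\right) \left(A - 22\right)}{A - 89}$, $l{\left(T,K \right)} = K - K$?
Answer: $\frac{1192}{35} \approx 34.057$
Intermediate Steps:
$l{\left(T,K \right)} = 0$
$Q{\left(A \right)} = \frac{A + \left(-22 + A\right) \left(202 + A\right)}{-89 + A}$ ($Q{\left(A \right)} = \frac{A + \left(202 + A\right) \left(-22 + A\right)}{-89 + A} = \frac{A + \left(-22 + A\right) \left(202 + A\right)}{-89 + A}$)
$Q{\left(-156 \right)} + l{\left(-59,o{\left(-9 \right)} \right)} = \frac{-4444 + \left(-156\right)^{2} + 181 \left(-156\right)}{-89 - 156} + 0 = \frac{-4444 + 24336 - 28236}{-245} + 0 = \left(- \frac{1}{245}\right) \left(-8344\right) + 0 = \frac{1192}{35} + 0 = \frac{1192}{35}$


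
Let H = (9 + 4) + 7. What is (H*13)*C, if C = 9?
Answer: 2340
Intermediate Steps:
H = 20 (H = 13 + 7 = 20)
(H*13)*C = (20*13)*9 = 260*9 = 2340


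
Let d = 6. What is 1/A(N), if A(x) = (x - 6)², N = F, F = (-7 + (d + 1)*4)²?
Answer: 1/189225 ≈ 5.2847e-6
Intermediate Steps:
F = 441 (F = (-7 + (6 + 1)*4)² = (-7 + 7*4)² = (-7 + 28)² = 21² = 441)
N = 441
A(x) = (-6 + x)²
1/A(N) = 1/((-6 + 441)²) = 1/(435²) = 1/189225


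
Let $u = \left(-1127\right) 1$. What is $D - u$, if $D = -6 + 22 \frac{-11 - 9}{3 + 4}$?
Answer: $\frac{7407}{7} \approx 1058.1$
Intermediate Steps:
$u = -1127$
$D = - \frac{482}{7}$ ($D = -6 + 22 \left(- \frac{20}{7}\right) = -6 - \frac{440}{7} = - \frac{482}{7} \approx -68.857$)
$D - u = - \frac{482}{7} - -1127 = - \frac{482}{7} + 1127 = \frac{7407}{7}$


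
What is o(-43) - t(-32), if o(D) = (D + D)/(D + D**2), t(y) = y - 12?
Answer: 923/21 ≈ 43.952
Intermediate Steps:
t(y) = -12 + y
o(D) = 2*D/(D + D**2) (o(D) = (2*D)/(D + D**2) = 2*D/(D + D**2))
o(-43) - t(-32) = 2/(1 - 43) - (-12 - 32) = 2/(-42) - 1*(-44) = 2*(-1/42) + 44 = -1/21 + 44 = 923/21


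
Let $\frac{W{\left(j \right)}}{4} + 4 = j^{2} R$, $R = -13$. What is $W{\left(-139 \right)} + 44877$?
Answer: $-959831$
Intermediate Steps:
$W{\left(j \right)} = -16 - 52 j^{2}$ ($W{\left(j \right)} = -16 + 4 j^{2} \left(-13\right) = -16 + 4 \left(- 13 j^{2}\right) = -16 - 52 j^{2}$)
$W{\left(-139 \right)} + 44877 = \left(-16 - 52 \left(-139\right)^{2}\right) + 44877 = \left(-16 - 1004692\right) + 44877 = -1004708 + 44877 = -959831$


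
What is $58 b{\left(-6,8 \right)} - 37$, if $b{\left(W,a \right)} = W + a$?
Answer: $79$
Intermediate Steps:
$58 b{\left(-6,8 \right)} - 37 = 58 \left(-6 + 8\right) - 37 = 58 \cdot 2 - 37 = 116 - 37 = 79$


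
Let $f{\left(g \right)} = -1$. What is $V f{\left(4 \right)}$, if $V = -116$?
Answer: $116$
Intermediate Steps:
$V f{\left(4 \right)} = \left(-116\right) \left(-1\right) = 116$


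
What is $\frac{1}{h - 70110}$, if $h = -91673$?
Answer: $- \frac{1}{161783} \approx -6.1811 \cdot 10^{-6}$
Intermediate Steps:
$\frac{1}{h - 70110} = \frac{1}{-91673 - 70110} = \frac{1}{-161783} = - \frac{1}{161783}$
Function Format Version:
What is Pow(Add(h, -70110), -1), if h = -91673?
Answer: Rational(-1, 161783) ≈ -6.1811e-6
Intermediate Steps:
Pow(Add(h, -70110), -1) = Pow(Add(-91673, -70110), -1) = Pow(-161783, -1) = Rational(-1, 161783)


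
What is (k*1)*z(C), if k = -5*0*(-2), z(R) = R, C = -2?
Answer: 0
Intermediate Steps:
k = 0 (k = 0*(-2) = 0)
(k*1)*z(C) = (0*1)*(-2) = 0*(-2) = 0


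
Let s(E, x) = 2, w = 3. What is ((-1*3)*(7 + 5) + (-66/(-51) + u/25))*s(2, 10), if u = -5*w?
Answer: -6002/85 ≈ -70.612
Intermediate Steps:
u = -15 (u = -5*3 = -15)
((-1*3)*(7 + 5) + (-66/(-51) + u/25))*s(2, 10) = ((-1*3)*(7 + 5) + (-66/(-51) - 15/25))*2 = (-3*12 + (-66*(-1/51) - 15*1/25))*2 = (-36 + (22/17 - ⅗))*2 = (-36 + 59/85)*2 = -3001/85*2 = -6002/85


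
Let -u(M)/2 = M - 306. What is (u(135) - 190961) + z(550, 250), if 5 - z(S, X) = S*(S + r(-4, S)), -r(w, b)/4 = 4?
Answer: -484314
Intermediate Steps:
r(w, b) = -16 (r(w, b) = -4*4 = -16)
u(M) = 612 - 2*M (u(M) = -2*(M - 306) = -2*(-306 + M) = 612 - 2*M)
z(S, X) = 5 - S*(-16 + S) (z(S, X) = 5 - S*(S - 16) = 5 - S*(-16 + S))
(u(135) - 190961) + z(550, 250) = ((612 - 2*135) - 190961) + (5 - 1*550² + 16*550) = ((612 - 270) - 190961) + (5 - 1*302500 + 8800) = (342 - 190961) + (5 - 302500 + 8800) = -190619 - 293695 = -484314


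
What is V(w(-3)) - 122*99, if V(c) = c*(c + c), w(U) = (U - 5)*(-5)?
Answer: -8878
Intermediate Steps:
w(U) = 25 - 5*U (w(U) = (-5 + U)*(-5) = 25 - 5*U)
V(c) = 2*c² (V(c) = c*(2*c) = 2*c²)
V(w(-3)) - 122*99 = 2*(25 - 5*(-3))² - 122*99 = 2*(25 + 15)² - 12078 = 2*40² - 12078 = 2*1600 - 12078 = 3200 - 12078 = -8878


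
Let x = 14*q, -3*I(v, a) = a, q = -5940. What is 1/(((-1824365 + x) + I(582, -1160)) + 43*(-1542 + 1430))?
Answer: -3/5735863 ≈ -5.2302e-7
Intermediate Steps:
I(v, a) = -a/3
x = -83160 (x = 14*(-5940) = -83160)
1/(((-1824365 + x) + I(582, -1160)) + 43*(-1542 + 1430)) = 1/(((-1824365 - 83160) - 1/3*(-1160)) + 43*(-1542 + 1430)) = 1/((-1907525 + 1160/3) + 43*(-112)) = 1/(-5721415/3 - 4816) = 1/(-5735863/3) = -3/5735863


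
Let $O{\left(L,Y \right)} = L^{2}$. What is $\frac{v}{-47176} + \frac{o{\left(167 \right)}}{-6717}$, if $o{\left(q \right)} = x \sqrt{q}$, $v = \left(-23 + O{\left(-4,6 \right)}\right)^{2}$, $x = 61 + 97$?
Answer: $- \frac{49}{47176} - \frac{158 \sqrt{167}}{6717} \approx -0.30502$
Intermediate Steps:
$x = 158$
$v = 49$ ($v = \left(-23 + \left(-4\right)^{2}\right)^{2} = \left(-23 + 16\right)^{2} = \left(-7\right)^{2} = 49$)
$o{\left(q \right)} = 158 \sqrt{q}$
$\frac{v}{-47176} + \frac{o{\left(167 \right)}}{-6717} = \frac{49}{-47176} + \frac{158 \sqrt{167}}{-6717} = 49 \left(- \frac{1}{47176}\right) + 158 \sqrt{167} \left(- \frac{1}{6717}\right) = - \frac{49}{47176} - \frac{158 \sqrt{167}}{6717}$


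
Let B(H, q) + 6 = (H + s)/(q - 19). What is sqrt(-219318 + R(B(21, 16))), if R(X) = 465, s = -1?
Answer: 3*I*sqrt(24317) ≈ 467.82*I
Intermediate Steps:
B(H, q) = -6 + (-1 + H)/(-19 + q) (B(H, q) = -6 + (H - 1)/(q - 19) = -6 + (-1 + H)/(-19 + q))
sqrt(-219318 + R(B(21, 16))) = sqrt(-219318 + 465) = sqrt(-218853) = 3*I*sqrt(24317)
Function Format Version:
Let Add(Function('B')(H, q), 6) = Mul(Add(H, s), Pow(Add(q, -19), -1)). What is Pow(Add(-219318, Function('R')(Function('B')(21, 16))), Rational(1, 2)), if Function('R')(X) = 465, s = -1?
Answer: Mul(3, I, Pow(24317, Rational(1, 2))) ≈ Mul(467.82, I)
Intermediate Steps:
Function('B')(H, q) = Add(-6, Mul(Pow(Add(-19, q), -1), Add(-1, H))) (Function('B')(H, q) = Add(-6, Mul(Add(H, -1), Pow(Add(q, -19), -1))) = Add(-6, Mul(Add(-1, H), Pow(Add(-19, q), -1))) = Add(-6, Mul(Pow(Add(-19, q), -1), Add(-1, H))))
Pow(Add(-219318, Function('R')(Function('B')(21, 16))), Rational(1, 2)) = Pow(Add(-219318, 465), Rational(1, 2)) = Pow(-218853, Rational(1, 2)) = Mul(3, I, Pow(24317, Rational(1, 2)))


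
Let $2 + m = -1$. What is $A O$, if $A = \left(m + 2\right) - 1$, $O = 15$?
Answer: $-30$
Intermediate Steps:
$m = -3$ ($m = -2 - 1 = -3$)
$A = -2$ ($A = \left(-3 + 2\right) - 1 = -1 - 1 = -2$)
$A O = \left(-2\right) 15 = -30$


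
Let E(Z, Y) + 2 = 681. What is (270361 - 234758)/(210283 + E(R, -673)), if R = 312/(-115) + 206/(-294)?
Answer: 35603/210962 ≈ 0.16877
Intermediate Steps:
R = -57709/16905 (R = 312*(-1/115) + 206*(-1/294) = -312/115 - 103/147 = -57709/16905 ≈ -3.4137)
E(Z, Y) = 679 (E(Z, Y) = -2 + 681 = 679)
(270361 - 234758)/(210283 + E(R, -673)) = (270361 - 234758)/(210283 + 679) = 35603/210962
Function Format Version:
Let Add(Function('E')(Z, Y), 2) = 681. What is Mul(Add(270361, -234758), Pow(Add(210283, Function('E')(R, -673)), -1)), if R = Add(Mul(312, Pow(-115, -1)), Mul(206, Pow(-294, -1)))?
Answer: Rational(35603, 210962) ≈ 0.16877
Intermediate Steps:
R = Rational(-57709, 16905) (R = Add(Mul(312, Rational(-1, 115)), Mul(206, Rational(-1, 294))) = Add(Rational(-312, 115), Rational(-103, 147)) = Rational(-57709, 16905) ≈ -3.4137)
Function('E')(Z, Y) = 679 (Function('E')(Z, Y) = Add(-2, 681) = 679)
Mul(Add(270361, -234758), Pow(Add(210283, Function('E')(R, -673)), -1)) = Mul(Add(270361, -234758), Pow(Add(210283, 679), -1)) = Mul(35603, Pow(210962, -1)) = Mul(35603, Rational(1, 210962)) = Rational(35603, 210962)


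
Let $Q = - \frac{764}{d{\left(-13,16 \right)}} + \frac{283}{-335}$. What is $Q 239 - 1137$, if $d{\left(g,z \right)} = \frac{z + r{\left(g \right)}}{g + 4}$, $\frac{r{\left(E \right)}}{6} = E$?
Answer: $- \frac{289167962}{10385} \approx -27845.0$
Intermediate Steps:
$r{\left(E \right)} = 6 E$
$d{\left(g,z \right)} = \frac{z + 6 g}{4 + g}$ ($d{\left(g,z \right)} = \frac{z + 6 g}{g + 4} = \frac{z + 6 g}{4 + g}$)
$Q = - \frac{1160503}{10385}$ ($Q = - \frac{764}{\frac{1}{4 - 13} \left(16 + 6 \left(-13\right)\right)} + \frac{283}{-335} = - \frac{764}{\frac{1}{-9} \left(16 - 78\right)} + 283 \left(- \frac{1}{335}\right) = - \frac{764}{\left(- \frac{1}{9}\right) \left(-62\right)} - \frac{283}{335} = - \frac{764}{\frac{62}{9}} - \frac{283}{335} = \left(-764\right) \frac{9}{62} - \frac{283}{335} = - \frac{3438}{31} - \frac{283}{335} = - \frac{1160503}{10385} \approx -111.75$)
$Q 239 - 1137 = \left(- \frac{1160503}{10385}\right) 239 - 1137 = - \frac{277360217}{10385} - 1137 = - \frac{289167962}{10385}$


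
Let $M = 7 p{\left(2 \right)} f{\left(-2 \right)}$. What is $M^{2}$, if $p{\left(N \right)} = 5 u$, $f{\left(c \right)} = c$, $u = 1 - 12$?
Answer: $592900$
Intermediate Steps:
$u = -11$ ($u = 1 - 12 = -11$)
$p{\left(N \right)} = -55$ ($p{\left(N \right)} = 5 \left(-11\right) = -55$)
$M = 770$ ($M = 7 \left(-55\right) \left(-2\right) = \left(-385\right) \left(-2\right) = 770$)
$M^{2} = 770^{2} = 592900$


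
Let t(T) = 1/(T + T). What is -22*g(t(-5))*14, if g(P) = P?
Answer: 154/5 ≈ 30.800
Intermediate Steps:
t(T) = 1/(2*T)
-22*g(t(-5))*14 = -11/(-5)*14 = -11*(-1)/5*14 = -22*(-1/10)*14 = (11/5)*14 = 154/5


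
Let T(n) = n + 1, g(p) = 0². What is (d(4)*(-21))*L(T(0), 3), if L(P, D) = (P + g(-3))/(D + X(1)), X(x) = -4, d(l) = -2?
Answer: -42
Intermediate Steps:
g(p) = 0
T(n) = 1 + n
L(P, D) = P/(-4 + D) (L(P, D) = (P + 0)/(D - 4) = P/(-4 + D))
(d(4)*(-21))*L(T(0), 3) = (-2*(-21))*((1 + 0)/(-4 + 3)) = 42*(1/(-1)) = 42*(1*(-1)) = 42*(-1) = -42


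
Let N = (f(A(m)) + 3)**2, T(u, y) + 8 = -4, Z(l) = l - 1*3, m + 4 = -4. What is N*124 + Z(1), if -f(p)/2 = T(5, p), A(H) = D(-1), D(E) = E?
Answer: 90394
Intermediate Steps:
m = -8 (m = -4 - 4 = -8)
Z(l) = -3 + l (Z(l) = l - 3 = -3 + l)
T(u, y) = -12 (T(u, y) = -8 - 4 = -12)
A(H) = -1
f(p) = 24 (f(p) = -2*(-12) = 24)
N = 729 (N = (24 + 3)**2 = 27**2 = 729)
N*124 + Z(1) = 729*124 + (-3 + 1) = 90396 - 2 = 90394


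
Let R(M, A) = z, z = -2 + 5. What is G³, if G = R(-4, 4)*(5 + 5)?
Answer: 27000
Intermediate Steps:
z = 3
R(M, A) = 3
G = 30 (G = 3*(5 + 5) = 3*10 = 30)
G³ = 30³ = 27000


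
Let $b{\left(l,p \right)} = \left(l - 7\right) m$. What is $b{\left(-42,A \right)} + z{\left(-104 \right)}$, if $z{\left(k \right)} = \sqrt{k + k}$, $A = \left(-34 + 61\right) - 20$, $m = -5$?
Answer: $245 + 4 i \sqrt{13} \approx 245.0 + 14.422 i$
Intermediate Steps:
$A = 7$ ($A = 27 - 20 = 7$)
$b{\left(l,p \right)} = 35 - 5 l$ ($b{\left(l,p \right)} = \left(l - 7\right) \left(-5\right) = \left(-7 + l\right) \left(-5\right) = 35 - 5 l$)
$z{\left(k \right)} = \sqrt{2} \sqrt{k}$ ($z{\left(k \right)} = \sqrt{2 k} = \sqrt{2} \sqrt{k}$)
$b{\left(-42,A \right)} + z{\left(-104 \right)} = \left(35 - -210\right) + \sqrt{2} \sqrt{-104} = \left(35 + 210\right) + \sqrt{2} \cdot 2 i \sqrt{26} = 245 + 4 i \sqrt{13}$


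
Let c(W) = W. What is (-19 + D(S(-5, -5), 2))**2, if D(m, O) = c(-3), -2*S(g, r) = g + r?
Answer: 484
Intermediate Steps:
S(g, r) = -g/2 - r/2 (S(g, r) = -(g + r)/2 = -g/2 - r/2)
D(m, O) = -3
(-19 + D(S(-5, -5), 2))**2 = (-19 - 3)**2 = (-22)**2 = 484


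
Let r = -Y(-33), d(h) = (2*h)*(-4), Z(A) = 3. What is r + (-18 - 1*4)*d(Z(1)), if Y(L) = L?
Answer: 561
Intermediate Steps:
d(h) = -8*h
r = 33 (r = -1*(-33) = 33)
r + (-18 - 1*4)*d(Z(1)) = 33 + (-18 - 1*4)*(-8*3) = 33 + (-18 - 4)*(-24) = 33 - 22*(-24) = 33 + 528 = 561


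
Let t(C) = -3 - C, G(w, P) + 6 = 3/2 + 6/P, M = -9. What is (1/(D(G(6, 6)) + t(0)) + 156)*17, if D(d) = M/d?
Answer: 7837/3 ≈ 2612.3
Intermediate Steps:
G(w, P) = -9/2 + 6/P (G(w, P) = -6 + (3/2 + 6/P) = -9/2 + 6/P)
D(d) = -9/d
(1/(D(G(6, 6)) + t(0)) + 156)*17 = (1/(-9/(-9/2 + 6/6) + (-3 - 1*0)) + 156)*17 = (1/(-9/(-9/2 + 6*(⅙)) + (-3 + 0)) + 156)*17 = (1/(-9/(-9/2 + 1) - 3) + 156)*17 = (1/(-9/(-7/2) - 3) + 156)*17 = (1/(-9*(-2/7) - 3) + 156)*17 = (1/(18/7 - 3) + 156)*17 = (1/(-3/7) + 156)*17 = (-7/3 + 156)*17 = (461/3)*17 = 7837/3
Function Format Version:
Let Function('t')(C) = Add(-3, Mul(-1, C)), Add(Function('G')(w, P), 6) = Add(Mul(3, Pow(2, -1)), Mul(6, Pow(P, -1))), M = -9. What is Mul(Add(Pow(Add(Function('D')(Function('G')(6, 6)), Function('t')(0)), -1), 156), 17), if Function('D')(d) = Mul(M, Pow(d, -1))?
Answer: Rational(7837, 3) ≈ 2612.3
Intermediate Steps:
Function('G')(w, P) = Add(Rational(-9, 2), Mul(6, Pow(P, -1))) (Function('G')(w, P) = Add(-6, Add(Mul(3, Pow(2, -1)), Mul(6, Pow(P, -1)))) = Add(-6, Add(Mul(3, Rational(1, 2)), Mul(6, Pow(P, -1)))) = Add(-6, Add(Rational(3, 2), Mul(6, Pow(P, -1)))) = Add(Rational(-9, 2), Mul(6, Pow(P, -1))))
Function('D')(d) = Mul(-9, Pow(d, -1))
Mul(Add(Pow(Add(Function('D')(Function('G')(6, 6)), Function('t')(0)), -1), 156), 17) = Mul(Add(Pow(Add(Mul(-9, Pow(Add(Rational(-9, 2), Mul(6, Pow(6, -1))), -1)), Add(-3, Mul(-1, 0))), -1), 156), 17) = Mul(Add(Pow(Add(Mul(-9, Pow(Add(Rational(-9, 2), Mul(6, Rational(1, 6))), -1)), Add(-3, 0)), -1), 156), 17) = Mul(Add(Pow(Add(Mul(-9, Pow(Add(Rational(-9, 2), 1), -1)), -3), -1), 156), 17) = Mul(Add(Pow(Add(Mul(-9, Pow(Rational(-7, 2), -1)), -3), -1), 156), 17) = Mul(Add(Pow(Add(Mul(-9, Rational(-2, 7)), -3), -1), 156), 17) = Mul(Add(Pow(Add(Rational(18, 7), -3), -1), 156), 17) = Mul(Add(Pow(Rational(-3, 7), -1), 156), 17) = Mul(Add(Rational(-7, 3), 156), 17) = Mul(Rational(461, 3), 17) = Rational(7837, 3)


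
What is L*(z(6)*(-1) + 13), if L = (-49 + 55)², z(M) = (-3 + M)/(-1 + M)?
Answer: 2232/5 ≈ 446.40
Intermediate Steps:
z(M) = (-3 + M)/(-1 + M)
L = 36 (L = 6² = 36)
L*(z(6)*(-1) + 13) = 36*(((-3 + 6)/(-1 + 6))*(-1) + 13) = 36*((3/5)*(-1) + 13) = 36*(((⅕)*3)*(-1) + 13) = 36*((⅗)*(-1) + 13) = 36*(-⅗ + 13) = 36*(62/5) = 2232/5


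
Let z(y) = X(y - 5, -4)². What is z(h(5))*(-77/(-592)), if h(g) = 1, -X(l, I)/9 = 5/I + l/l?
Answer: 6237/9472 ≈ 0.65847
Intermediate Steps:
X(l, I) = -9 - 45/I (X(l, I) = -9*(5/I + l/l) = -9*(5/I + 1) = -9*(1 + 5/I) = -9 - 45/I)
z(y) = 81/16 (z(y) = (-9 - 45/(-4))² = (-9 - 45*(-¼))² = (-9 + 45/4)² = (9/4)² = 81/16)
z(h(5))*(-77/(-592)) = 81*(-77/(-592))/16 = 81*(-77*(-1/592))/16 = (81/16)*(77/592) = 6237/9472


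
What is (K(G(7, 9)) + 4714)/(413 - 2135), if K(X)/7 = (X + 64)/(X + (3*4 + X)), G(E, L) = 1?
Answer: -9493/3444 ≈ -2.7564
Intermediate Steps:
K(X) = 7*(64 + X)/(12 + 2*X) (K(X) = 7*((X + 64)/(X + (3*4 + X))) = 7*((64 + X)/(X + (12 + X))) = 7*((64 + X)/(12 + 2*X)) = 7*(64 + X)/(12 + 2*X))
(K(G(7, 9)) + 4714)/(413 - 2135) = (7*(64 + 1)/(2*(6 + 1)) + 4714)/(413 - 2135) = ((7/2)*65/7 + 4714)/(-1722) = ((7/2)*(1/7)*65 + 4714)*(-1/1722) = (65/2 + 4714)*(-1/1722) = (9493/2)*(-1/1722) = -9493/3444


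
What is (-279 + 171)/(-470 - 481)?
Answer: 36/317 ≈ 0.11356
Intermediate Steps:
(-279 + 171)/(-470 - 481) = -108/(-951) = -108*(-1/951) = 36/317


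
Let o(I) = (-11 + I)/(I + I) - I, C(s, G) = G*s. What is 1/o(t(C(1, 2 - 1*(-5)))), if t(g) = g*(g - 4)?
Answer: -21/436 ≈ -0.048165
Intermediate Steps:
t(g) = g*(-4 + g)
o(I) = -I + (-11 + I)/(2*I) (o(I) = (-11 + I)/((2*I)) - I = (-11 + I)*(1/(2*I)) - I = (-11 + I)/(2*I) - I = -I + (-11 + I)/(2*I))
1/o(t(C(1, 2 - 1*(-5)))) = 1/(1/2 - (2 - 1*(-5))*1*(-4 + (2 - 1*(-5))*1) - 11*1/((-4 + (2 - 1*(-5))*1)*(2 - 1*(-5)))/2) = 1/(1/2 - (2 + 5)*1*(-4 + (2 + 5)*1) - 11*1/((-4 + (2 + 5)*1)*(2 + 5))/2) = 1/(1/2 - 7*1*(-4 + 7*1) - 11*1/(7*(-4 + 7*1))/2) = 1/(1/2 - 7*(-4 + 7) - 11*1/(7*(-4 + 7))/2) = 1/(1/2 - 7*3 - 11/(2*(7*3))) = 1/(1/2 - 1*21 - 11/2/21) = 1/(1/2 - 21 - 11/2*1/21) = 1/(1/2 - 21 - 11/42) = 1/(-436/21) = -21/436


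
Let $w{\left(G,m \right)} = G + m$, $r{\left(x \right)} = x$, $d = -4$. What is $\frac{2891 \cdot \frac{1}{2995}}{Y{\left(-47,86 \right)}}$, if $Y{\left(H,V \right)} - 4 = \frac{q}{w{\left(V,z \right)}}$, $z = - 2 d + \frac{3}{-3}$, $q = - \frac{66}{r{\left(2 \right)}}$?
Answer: $\frac{89621}{338435} \approx 0.26481$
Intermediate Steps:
$q = -33$ ($q = - \frac{66}{2} = \left(-66\right) \frac{1}{2} = -33$)
$z = 7$ ($z = \left(-2\right) \left(-4\right) + \frac{3}{-3} = 8 + 3 \left(- \frac{1}{3}\right) = 8 - 1 = 7$)
$Y{\left(H,V \right)} = 4 - \frac{33}{7 + V}$ ($Y{\left(H,V \right)} = 4 - \frac{33}{V + 7} = 4 - \frac{33}{7 + V}$)
$\frac{2891 \cdot \frac{1}{2995}}{Y{\left(-47,86 \right)}} = \frac{2891 \cdot \frac{1}{2995}}{\frac{1}{7 + 86} \left(-5 + 4 \cdot 86\right)} = \frac{2891 \cdot \frac{1}{2995}}{\frac{1}{93} \left(-5 + 344\right)} = \frac{2891}{2995 \cdot \frac{1}{93} \cdot 339} = \frac{2891}{2995 \cdot \frac{113}{31}} = \frac{2891}{2995} \cdot \frac{31}{113} = \frac{89621}{338435}$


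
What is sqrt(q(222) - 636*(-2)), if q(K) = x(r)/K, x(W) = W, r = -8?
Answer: 2*sqrt(3917967)/111 ≈ 35.665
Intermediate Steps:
q(K) = -8/K
sqrt(q(222) - 636*(-2)) = sqrt(-8/222 - 636*(-2)) = sqrt(-8*1/222 + 1272) = sqrt(-4/111 + 1272) = sqrt(141188/111) = 2*sqrt(3917967)/111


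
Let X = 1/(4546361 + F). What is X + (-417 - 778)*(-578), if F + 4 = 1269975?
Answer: 4017398675721/5816332 ≈ 6.9071e+5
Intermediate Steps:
F = 1269971 (F = -4 + 1269975 = 1269971)
X = 1/5816332 (X = 1/(4546361 + 1269971) = 1/5816332 ≈ 1.7193e-7)
X + (-417 - 778)*(-578) = 1/5816332 + (-417 - 778)*(-578) = 1/5816332 - 1195*(-578) = 1/5816332 + 690710 = 4017398675721/5816332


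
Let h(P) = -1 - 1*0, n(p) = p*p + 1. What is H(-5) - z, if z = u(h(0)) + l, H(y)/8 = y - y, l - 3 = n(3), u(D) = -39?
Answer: 26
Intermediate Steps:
n(p) = 1 + p² (n(p) = p² + 1 = 1 + p²)
h(P) = -1 (h(P) = -1 + 0 = -1)
l = 13 (l = 3 + (1 + 3²) = 3 + (1 + 9) = 3 + 10 = 13)
H(y) = 0 (H(y) = 8*(y - y) = 8*0 = 0)
z = -26 (z = -39 + 13 = -26)
H(-5) - z = 0 - 1*(-26) = 0 + 26 = 26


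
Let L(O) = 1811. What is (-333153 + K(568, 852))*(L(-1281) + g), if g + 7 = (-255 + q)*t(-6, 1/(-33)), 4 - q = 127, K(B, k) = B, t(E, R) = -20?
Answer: -3114325940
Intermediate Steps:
q = -123 (q = 4 - 1*127 = 4 - 127 = -123)
g = 7553 (g = -7 + (-255 - 123)*(-20) = -7 - 378*(-20) = -7 + 7560 = 7553)
(-333153 + K(568, 852))*(L(-1281) + g) = (-333153 + 568)*(1811 + 7553) = -332585*9364 = -3114325940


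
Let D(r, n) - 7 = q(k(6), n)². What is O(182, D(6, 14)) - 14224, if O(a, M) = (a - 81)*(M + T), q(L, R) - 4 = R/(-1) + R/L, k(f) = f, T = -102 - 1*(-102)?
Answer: -68224/9 ≈ -7580.4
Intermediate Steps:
T = 0 (T = -102 + 102 = 0)
q(L, R) = 4 - R + R/L (q(L, R) = 4 + (R/(-1) + R/L) = 4 + (R*(-1) + R/L) = 4 + (-R + R/L) = 4 - R + R/L)
D(r, n) = 7 + (4 - 5*n/6)² (D(r, n) = 7 + (4 - n + n/6)² = 7 + (4 - 5*n/6)²)
O(a, M) = M*(-81 + a) (O(a, M) = (a - 81)*(M + 0) = (-81 + a)*M = M*(-81 + a))
O(182, D(6, 14)) - 14224 = (7 + (24 - 5*14)²/36)*(-81 + 182) - 14224 = (7 + (24 - 70)²/36)*101 - 14224 = (7 + (1/36)*(-46)²)*101 - 14224 = (7 + (1/36)*2116)*101 - 14224 = (7 + 529/9)*101 - 14224 = (592/9)*101 - 14224 = 59792/9 - 14224 = -68224/9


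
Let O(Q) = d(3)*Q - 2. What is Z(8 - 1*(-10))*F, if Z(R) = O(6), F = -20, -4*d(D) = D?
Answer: 130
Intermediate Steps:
d(D) = -D/4
O(Q) = -2 - 3*Q/4 (O(Q) = (-¼*3)*Q - 2 = -3*Q/4 - 2 = -2 - 3*Q/4)
Z(R) = -13/2 (Z(R) = -2 - ¾*6 = -2 - 9/2 = -13/2)
Z(8 - 1*(-10))*F = -13/2*(-20) = 130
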